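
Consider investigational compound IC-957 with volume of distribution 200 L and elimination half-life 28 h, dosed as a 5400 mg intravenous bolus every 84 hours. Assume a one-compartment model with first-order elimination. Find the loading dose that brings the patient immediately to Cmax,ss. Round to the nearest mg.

f = (1/2)^(84/28) ≈ 0.125000; accumulation ratio R = 1/(1−f) ≈ 1.14286.
Loading dose to hit Cmax,ss on first dose: D_load = D_maint·R ≈ 5400 × 1.14286 ≈ 6171.44 mg.

6171 mg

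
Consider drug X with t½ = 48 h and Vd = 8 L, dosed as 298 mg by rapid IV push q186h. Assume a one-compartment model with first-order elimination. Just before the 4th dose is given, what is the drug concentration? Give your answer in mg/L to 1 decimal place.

2.7 mg/L

f = (1/2)^(τ/t½) = (1/2)^(186/48) ≈ 0.0682.
C₀ = D/Vd = 298/8 ≈ 37.250 mg/L.
Before the 4th dose, 3 doses have been given. Superposition: Cmin = C₀·(f + f² + … + f^3).
≈ 37.250 × (0.0682 + 0.0047 + 0.0003) ≈ 37.250 × 0.0732 ≈ 2.727 mg/L.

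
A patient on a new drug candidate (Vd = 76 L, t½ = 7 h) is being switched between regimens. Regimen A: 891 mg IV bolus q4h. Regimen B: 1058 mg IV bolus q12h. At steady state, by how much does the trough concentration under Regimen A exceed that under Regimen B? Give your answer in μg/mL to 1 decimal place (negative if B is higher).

Regimen A: f = (1/2)^(4/7) ≈ 0.6730; Cmin,ss = (891/76)·f/(1−f) ≈ 24.129 μg/mL.
Regimen B: f = (1/2)^(12/7) ≈ 0.3048; Cmin,ss = (1058/76)·f/(1−f) ≈ 6.103 μg/mL.
Difference ≈ 24.129 − 6.103 ≈ 18.026 μg/mL.

18.0 μg/mL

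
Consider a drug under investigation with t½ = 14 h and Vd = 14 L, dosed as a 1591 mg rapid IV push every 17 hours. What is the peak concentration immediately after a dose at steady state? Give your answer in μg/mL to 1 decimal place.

199.7 μg/mL

k = ln2/t½ = ln2/14 ≈ 0.049511 h⁻¹; fraction remaining f = e^(−kτ) = e^(−0.049511×17) ≈ 0.4310.
Accumulation ratio R = 1/(1 − f) ≈ 1/0.5690 ≈ 1.7575.
Single-dose peak C₀ = D/Vd = 1591/14 ≈ 113.643 μg/mL.
Cmax,ss = C₀/(1 − f) ≈ 113.643/0.5690 ≈ 199.724 μg/mL.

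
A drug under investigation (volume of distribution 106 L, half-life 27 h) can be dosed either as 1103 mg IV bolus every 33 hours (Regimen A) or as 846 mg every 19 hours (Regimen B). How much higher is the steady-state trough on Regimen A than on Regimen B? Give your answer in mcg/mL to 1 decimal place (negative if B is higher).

Regimen A: f = (1/2)^(33/27) ≈ 0.4286; Cmin,ss = (1103/106)·f/(1−f) ≈ 7.805 mcg/mL.
Regimen B: f = (1/2)^(19/27) ≈ 0.6140; Cmin,ss = (846/106)·f/(1−f) ≈ 12.695 mcg/mL.
Difference ≈ 7.805 − 12.695 ≈ -4.890 mcg/mL.

-4.9 mcg/mL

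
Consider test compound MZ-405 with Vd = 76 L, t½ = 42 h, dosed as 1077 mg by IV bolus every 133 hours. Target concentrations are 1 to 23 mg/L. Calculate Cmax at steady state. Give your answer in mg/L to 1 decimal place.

15.9 mg/L

τ/t½ = 133/42 ≈ 3.1667, so fraction remaining f = (1/2)^(133/42) ≈ 0.1114.
At steady state, accumulation factor R = 1/(1 − e^(−kτ)) ≈ 1.1254.
Each bolus raises the concentration by D/Vd = 1077/76 ≈ 14.171 mg/L.
Steady-state peak Cmax,ss = C₀·R ≈ 14.171 × 1.1254 ≈ 15.948 mg/L.
Peak 15.9 mg/L vs MTC 23 mg/L: below toxic threshold.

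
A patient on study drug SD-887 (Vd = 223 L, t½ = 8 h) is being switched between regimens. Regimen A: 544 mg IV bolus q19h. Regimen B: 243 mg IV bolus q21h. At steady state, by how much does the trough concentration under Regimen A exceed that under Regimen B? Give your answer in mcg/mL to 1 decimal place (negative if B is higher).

0.4 mcg/mL

Regimen A: f = (1/2)^(19/8) ≈ 0.1928; Cmin,ss = (544/223)·f/(1−f) ≈ 0.583 mcg/mL.
Regimen B: f = (1/2)^(21/8) ≈ 0.1621; Cmin,ss = (243/223)·f/(1−f) ≈ 0.211 mcg/mL.
Difference ≈ 0.583 − 0.211 ≈ 0.372 mcg/mL.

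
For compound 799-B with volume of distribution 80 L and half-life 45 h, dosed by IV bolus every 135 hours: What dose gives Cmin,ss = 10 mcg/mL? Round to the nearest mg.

5600 mg

τ/t½ = 135/45 ≈ 3, so f = (1/2)^(135/45) ≈ 0.125000.
Cmin,ss = (D/Vd)·f/(1−f), so D = Cmin,ss·Vd·(1−f)/f.
D = 10 × 80 × (1−f)/f ≈ 10 × 80 × 7.00000 ≈ 5600.00 mg.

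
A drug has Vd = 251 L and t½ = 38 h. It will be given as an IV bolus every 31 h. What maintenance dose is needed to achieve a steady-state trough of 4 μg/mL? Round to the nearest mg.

τ/t½ = 31/38 ≈ 0.81579, so f = (1/2)^(31/38) ≈ 0.568098.
Cmin,ss = (D/Vd)·f/(1−f), so D = Cmin,ss·Vd·(1−f)/f.
D = 4 × 251 × (1−f)/f ≈ 4 × 251 × 0.76026 ≈ 763.30 mg.

763 mg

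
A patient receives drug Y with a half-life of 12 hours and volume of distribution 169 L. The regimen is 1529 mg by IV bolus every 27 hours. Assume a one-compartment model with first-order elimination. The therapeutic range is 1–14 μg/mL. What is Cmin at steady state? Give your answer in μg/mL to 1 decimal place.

2.4 μg/mL

Over one 27-h interval, 27/12 ≈ 2.25 half-lives elapse, leaving f ≈ 0.2102 of each dose.
Each bolus raises the concentration by D/Vd = 1529/169 ≈ 9.047 μg/mL.
Steady-state trough Cmin,ss = C₀·f/(1−f) ≈ 9.047 × 0.2102/0.7898 ≈ 2.408 μg/mL.
Trough 2.4 μg/mL vs MEC 1 μg/mL: adequate.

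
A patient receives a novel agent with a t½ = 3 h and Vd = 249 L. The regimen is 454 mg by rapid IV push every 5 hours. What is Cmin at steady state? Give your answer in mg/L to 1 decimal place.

Over one 5-h interval, 5/3 ≈ 1.6667 half-lives elapse, leaving f ≈ 0.3150 of each dose.
Accumulation ratio R = 1/(1 − f) ≈ 1/0.6850 ≈ 1.4599.
Each bolus raises the concentration by D/Vd = 454/249 ≈ 1.823 mg/L.
Steady-state peak Cmax,ss = C₀·R ≈ 1.823 × 1.4599 ≈ 2.661 mg/L.
One interval later, Cmin,ss = Cmax,ss·e^(−kτ) ≈ 2.661 × 0.3150 ≈ 0.838 mg/L.

0.8 mg/L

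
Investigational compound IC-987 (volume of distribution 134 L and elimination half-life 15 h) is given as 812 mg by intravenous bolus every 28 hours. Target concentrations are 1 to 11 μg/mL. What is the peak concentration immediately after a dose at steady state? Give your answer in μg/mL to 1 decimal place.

τ/t½ = 28/15 ≈ 1.8667, so fraction remaining f = (1/2)^(28/15) ≈ 0.2742.
Accumulation ratio R = 1/(1 − f) ≈ 1/0.7258 ≈ 1.3778.
Each bolus raises the concentration by D/Vd = 812/134 ≈ 6.060 μg/mL.
Steady-state peak Cmax,ss = C₀·R ≈ 6.060 × 1.3778 ≈ 8.349 μg/mL.
Peak 8.3 μg/mL vs MTC 11 μg/mL: below toxic threshold.

8.3 μg/mL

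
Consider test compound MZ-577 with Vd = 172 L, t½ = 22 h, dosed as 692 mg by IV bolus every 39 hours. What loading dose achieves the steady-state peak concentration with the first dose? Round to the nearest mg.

978 mg

f = (1/2)^(39/22) ≈ 0.292655; accumulation ratio R = 1/(1−f) ≈ 1.41374.
Loading dose to hit Cmax,ss on first dose: D_load = D_maint·R ≈ 692 × 1.41374 ≈ 978.31 mg.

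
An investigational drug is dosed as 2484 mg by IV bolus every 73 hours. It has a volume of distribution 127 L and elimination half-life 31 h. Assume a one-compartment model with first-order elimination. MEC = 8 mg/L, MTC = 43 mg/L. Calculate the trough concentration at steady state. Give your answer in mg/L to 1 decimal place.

k = ln2/t½ = ln2/31 ≈ 0.022360 h⁻¹; fraction remaining f = e^(−kτ) = e^(−0.022360×73) ≈ 0.1955.
Single-dose peak C₀ = D/Vd = 2484/127 ≈ 19.559 mg/L.
Steady-state trough Cmin,ss = C₀·f/(1−f) ≈ 19.559 × 0.1955/0.8045 ≈ 4.753 mg/L.
Trough 4.8 mg/L vs MEC 8 mg/L: subtherapeutic.

4.8 mg/L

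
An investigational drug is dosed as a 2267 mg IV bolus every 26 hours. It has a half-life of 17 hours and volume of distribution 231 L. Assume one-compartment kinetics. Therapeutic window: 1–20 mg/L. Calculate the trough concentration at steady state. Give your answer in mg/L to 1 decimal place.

5.2 mg/L

τ/t½ = 26/17 ≈ 1.5294, so fraction remaining f = (1/2)^(26/17) ≈ 0.3464.
Each bolus raises the concentration by D/Vd = 2267/231 ≈ 9.814 mg/L.
Steady-state trough Cmin,ss = C₀·f/(1−f) ≈ 9.814 × 0.3464/0.6536 ≈ 5.201 mg/L.
Trough 5.2 mg/L vs MEC 1 mg/L: adequate.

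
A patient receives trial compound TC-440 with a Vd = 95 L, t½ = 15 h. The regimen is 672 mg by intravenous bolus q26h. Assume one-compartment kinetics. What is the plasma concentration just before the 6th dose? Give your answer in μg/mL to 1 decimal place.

f = (1/2)^(τ/t½) = (1/2)^(26/15) ≈ 0.3008.
C₀ = D/Vd = 672/95 ≈ 7.074 μg/mL.
Before the 6th dose, 5 doses have been given. Superposition: Cmin = C₀·(f + f² + … + f^5).
≈ 7.074 × (0.3008 + 0.0905 + 0.0272 + 0.0082 + 0.0025) ≈ 7.074 × 0.4292 ≈ 3.036 μg/mL.

3.0 μg/mL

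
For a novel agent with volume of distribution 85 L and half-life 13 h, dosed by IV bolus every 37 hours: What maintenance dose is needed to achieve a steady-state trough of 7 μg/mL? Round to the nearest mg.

τ/t½ = 37/13 ≈ 2.8462, so f = (1/2)^(37/13) ≈ 0.139066.
Cmin,ss = (D/Vd)·f/(1−f), so D = Cmin,ss·Vd·(1−f)/f.
D = 7 × 85 × (1−f)/f ≈ 7 × 85 × 6.19083 ≈ 3683.54 mg.

3684 mg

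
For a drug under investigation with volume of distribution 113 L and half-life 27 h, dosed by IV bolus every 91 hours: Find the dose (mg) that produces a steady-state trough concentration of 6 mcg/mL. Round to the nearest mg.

6334 mg

τ/t½ = 91/27 ≈ 3.3704, so f = (1/2)^(91/27) ≈ 0.096698.
Cmin,ss = (D/Vd)·f/(1−f), so D = Cmin,ss·Vd·(1−f)/f.
D = 6 × 113 × (1−f)/f ≈ 6 × 113 × 9.34148 ≈ 6333.52 mg.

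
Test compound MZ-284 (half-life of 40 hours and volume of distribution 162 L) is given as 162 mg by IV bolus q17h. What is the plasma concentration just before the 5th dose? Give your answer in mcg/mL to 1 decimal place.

2.0 mcg/mL

f = (1/2)^(τ/t½) = (1/2)^(17/40) ≈ 0.7448.
C₀ = D/Vd = 162/162 ≈ 1.000 mcg/mL.
Before the 5th dose, 4 doses have been given. Superposition: Cmin = C₀·(f + f² + … + f^4).
≈ 1.000 × (0.7448 + 0.5547 + 0.4132 + 0.3077) ≈ 1.000 × 2.0204 ≈ 2.020 mcg/mL.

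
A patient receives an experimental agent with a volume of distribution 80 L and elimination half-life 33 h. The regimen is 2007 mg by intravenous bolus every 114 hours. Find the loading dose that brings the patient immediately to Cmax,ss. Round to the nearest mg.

f = (1/2)^(114/33) ≈ 0.091218; accumulation ratio R = 1/(1−f) ≈ 1.10037.
Loading dose to hit Cmax,ss on first dose: D_load = D_maint·R ≈ 2007 × 1.10037 ≈ 2208.44 mg.

2208 mg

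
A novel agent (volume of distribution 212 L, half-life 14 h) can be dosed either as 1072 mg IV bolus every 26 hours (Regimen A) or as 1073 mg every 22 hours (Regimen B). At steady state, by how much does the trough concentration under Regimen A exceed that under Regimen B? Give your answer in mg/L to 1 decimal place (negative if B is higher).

-0.6 mg/L

Regimen A: f = (1/2)^(26/14) ≈ 0.2760; Cmin,ss = (1072/212)·f/(1−f) ≈ 1.928 mg/L.
Regimen B: f = (1/2)^(22/14) ≈ 0.3365; Cmin,ss = (1073/212)·f/(1−f) ≈ 2.567 mg/L.
Difference ≈ 1.928 − 2.567 ≈ -0.639 mg/L.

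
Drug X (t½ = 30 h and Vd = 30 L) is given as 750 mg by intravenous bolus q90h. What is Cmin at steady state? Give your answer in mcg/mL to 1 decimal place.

3.6 mcg/mL

The dosing interval is 3 half-lives, so f = 2^(−3) = 0.125.
At steady state, R = 1/(1 − 0.125) = 8/7.
Single-dose peak C₀ = D/Vd = 750/30 = 25 mcg/mL.
Steady-state peak Cmax,ss = C₀·R = 25 × 8/7 ≈ 28.571 mcg/mL.
Steady-state trough Cmin,ss = Cmax,ss·f ≈ 28.571 × 0.125 ≈ 3.571 mcg/mL.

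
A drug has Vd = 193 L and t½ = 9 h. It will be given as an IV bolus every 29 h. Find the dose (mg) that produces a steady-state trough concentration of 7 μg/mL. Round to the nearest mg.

11257 mg

τ/t½ = 29/9 ≈ 3.2222, so f = (1/2)^(29/9) ≈ 0.107155.
Cmin,ss = (D/Vd)·f/(1−f), so D = Cmin,ss·Vd·(1−f)/f.
D = 7 × 193 × (1−f)/f ≈ 7 × 193 × 8.33228 ≈ 11256.91 mg.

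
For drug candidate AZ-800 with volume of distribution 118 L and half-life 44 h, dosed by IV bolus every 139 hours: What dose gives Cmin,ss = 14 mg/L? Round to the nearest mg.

τ/t½ = 139/44 ≈ 3.1591, so f = (1/2)^(139/44) ≈ 0.111949.
Cmin,ss = (D/Vd)·f/(1−f), so D = Cmin,ss·Vd·(1−f)/f.
D = 14 × 118 × (1−f)/f ≈ 14 × 118 × 7.93264 ≈ 13104.72 mg.

13105 mg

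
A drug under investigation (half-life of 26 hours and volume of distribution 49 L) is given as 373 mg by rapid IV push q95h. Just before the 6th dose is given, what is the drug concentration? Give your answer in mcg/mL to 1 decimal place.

0.7 mcg/mL

f = (1/2)^(τ/t½) = (1/2)^(95/26) ≈ 0.0794.
C₀ = D/Vd = 373/49 ≈ 7.612 mcg/mL.
Before the 6th dose, 5 doses have been given. Superposition: Cmin = C₀·(f + f² + … + f^5).
≈ 7.612 × (0.0794 + 0.0063 + 0.0005 + 0.0000 + 0.0000) ≈ 7.612 × 0.0862 ≈ 0.656 mcg/mL.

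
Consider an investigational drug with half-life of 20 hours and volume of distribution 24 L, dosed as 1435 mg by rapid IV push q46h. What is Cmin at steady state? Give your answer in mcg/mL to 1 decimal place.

15.2 mcg/mL

k = ln2/t½ = ln2/20 ≈ 0.034657 h⁻¹; fraction remaining f = e^(−kτ) = e^(−0.034657×46) ≈ 0.2031.
At steady state, accumulation factor R = 1/(1 − e^(−kτ)) ≈ 1.2549.
Each bolus raises the concentration by D/Vd = 1435/24 ≈ 59.792 mcg/mL.
Steady-state peak Cmax,ss = C₀·R ≈ 59.792 × 1.2549 ≈ 75.033 mcg/mL.
One interval later, Cmin,ss = Cmax,ss·e^(−kτ) ≈ 75.033 × 0.2031 ≈ 15.239 mcg/mL.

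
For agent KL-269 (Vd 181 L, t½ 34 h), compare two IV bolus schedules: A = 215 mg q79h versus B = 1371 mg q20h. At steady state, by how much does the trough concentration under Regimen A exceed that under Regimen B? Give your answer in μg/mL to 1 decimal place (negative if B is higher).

Regimen A: f = (1/2)^(79/34) ≈ 0.1998; Cmin,ss = (215/181)·f/(1−f) ≈ 0.297 μg/mL.
Regimen B: f = (1/2)^(20/34) ≈ 0.6652; Cmin,ss = (1371/181)·f/(1−f) ≈ 15.050 μg/mL.
Difference ≈ 0.297 − 15.050 ≈ -14.753 μg/mL.

-14.8 μg/mL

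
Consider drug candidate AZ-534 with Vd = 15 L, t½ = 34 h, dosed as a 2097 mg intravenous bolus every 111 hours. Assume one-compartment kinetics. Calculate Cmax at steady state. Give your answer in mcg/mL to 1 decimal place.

τ/t½ = 111/34 ≈ 3.2647, so fraction remaining f = (1/2)^(111/34) ≈ 0.1040.
At steady state, accumulation factor R = 1/(1 − e^(−kτ)) ≈ 1.1161.
Single-dose peak C₀ = D/Vd = 2097/15 ≈ 139.800 mcg/mL.
Steady-state peak Cmax,ss = C₀·R ≈ 139.800 × 1.1161 ≈ 156.031 mcg/mL.

156.0 mcg/mL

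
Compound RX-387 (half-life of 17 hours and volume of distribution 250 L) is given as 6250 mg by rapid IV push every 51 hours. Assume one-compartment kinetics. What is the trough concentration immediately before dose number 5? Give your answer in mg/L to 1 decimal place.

3.6 mg/L

f = (1/2)^(τ/t½) = (1/2)^(51/17) ≈ 0.1250.
C₀ = D/Vd = 6250/250 ≈ 25.000 mg/L.
Before the 5th dose, 4 doses have been given. Superposition: Cmin = C₀·(f + f² + … + f^4).
≈ 25.000 × (0.1250 + 0.0156 + 0.0020 + 0.0002) ≈ 25.000 × 0.1428 ≈ 3.570 mg/L.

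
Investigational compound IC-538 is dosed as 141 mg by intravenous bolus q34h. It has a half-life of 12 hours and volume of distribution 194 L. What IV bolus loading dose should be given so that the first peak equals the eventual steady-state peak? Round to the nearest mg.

164 mg

f = (1/2)^(34/12) ≈ 0.140308; accumulation ratio R = 1/(1−f) ≈ 1.16321.
Loading dose to hit Cmax,ss on first dose: D_load = D_maint·R ≈ 141 × 1.16321 ≈ 164.01 mg.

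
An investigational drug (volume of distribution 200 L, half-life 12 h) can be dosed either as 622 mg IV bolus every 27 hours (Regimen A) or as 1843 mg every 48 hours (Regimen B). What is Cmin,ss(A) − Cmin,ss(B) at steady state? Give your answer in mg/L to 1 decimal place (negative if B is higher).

Regimen A: f = (1/2)^(27/12) ≈ 0.2102; Cmin,ss = (622/200)·f/(1−f) ≈ 0.828 mg/L.
Regimen B: f = (1/2)^(48/12) ≈ 0.0625; Cmin,ss = (1843/200)·f/(1−f) ≈ 0.614 mg/L.
Difference ≈ 0.828 − 0.614 ≈ 0.214 mg/L.

0.2 mg/L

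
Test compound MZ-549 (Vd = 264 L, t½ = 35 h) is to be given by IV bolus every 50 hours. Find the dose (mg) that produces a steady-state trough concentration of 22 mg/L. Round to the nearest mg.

9826 mg

τ/t½ = 50/35 ≈ 1.4286, so f = (1/2)^(50/35) ≈ 0.371499.
Cmin,ss = (D/Vd)·f/(1−f), so D = Cmin,ss·Vd·(1−f)/f.
D = 22 × 264 × (1−f)/f ≈ 22 × 264 × 1.69180 ≈ 9825.97 mg.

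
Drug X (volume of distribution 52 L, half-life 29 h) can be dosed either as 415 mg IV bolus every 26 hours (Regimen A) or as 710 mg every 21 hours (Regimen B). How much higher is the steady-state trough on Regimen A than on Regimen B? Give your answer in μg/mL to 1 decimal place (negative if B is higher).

-11.7 μg/mL

Regimen A: f = (1/2)^(26/29) ≈ 0.5372; Cmin,ss = (415/52)·f/(1−f) ≈ 9.264 μg/mL.
Regimen B: f = (1/2)^(21/29) ≈ 0.6054; Cmin,ss = (710/52)·f/(1−f) ≈ 20.948 μg/mL.
Difference ≈ 9.264 − 20.948 ≈ -11.684 μg/mL.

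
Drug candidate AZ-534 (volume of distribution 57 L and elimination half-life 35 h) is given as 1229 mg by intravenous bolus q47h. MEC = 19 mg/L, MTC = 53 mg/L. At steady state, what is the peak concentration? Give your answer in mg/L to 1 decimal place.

35.6 mg/L

τ/t½ = 47/35 ≈ 1.3429, so fraction remaining f = (1/2)^(47/35) ≈ 0.3942.
At steady state, accumulation factor R = 1/(1 − e^(−kτ)) ≈ 1.6507.
Each bolus raises the concentration by D/Vd = 1229/57 ≈ 21.561 mg/L.
Cmax,ss = C₀/(1 − f) ≈ 21.561/0.6058 ≈ 35.591 mg/L.
Peak 35.6 mg/L vs MTC 53 mg/L: below toxic threshold.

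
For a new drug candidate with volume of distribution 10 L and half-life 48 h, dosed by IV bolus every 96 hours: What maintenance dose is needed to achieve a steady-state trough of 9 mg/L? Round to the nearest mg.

τ/t½ = 96/48 ≈ 2, so f = (1/2)^(96/48) ≈ 0.250000.
Cmin,ss = (D/Vd)·f/(1−f), so D = Cmin,ss·Vd·(1−f)/f.
D = 9 × 10 × (1−f)/f ≈ 9 × 10 × 3.00000 ≈ 270.00 mg.

270 mg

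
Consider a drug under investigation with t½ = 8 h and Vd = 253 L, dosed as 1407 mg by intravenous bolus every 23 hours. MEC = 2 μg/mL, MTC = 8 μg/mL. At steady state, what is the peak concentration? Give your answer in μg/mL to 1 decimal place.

τ/t½ = 23/8 ≈ 2.875, so fraction remaining f = (1/2)^(23/8) ≈ 0.1363.
Accumulation ratio R = 1/(1 − f) ≈ 1/0.8637 ≈ 1.1578.
Each bolus raises the concentration by D/Vd = 1407/253 ≈ 5.561 μg/mL.
Steady-state peak Cmax,ss = C₀·R ≈ 5.561 × 1.1578 ≈ 6.439 μg/mL.
Peak 6.4 μg/mL vs MTC 8 μg/mL: below toxic threshold.

6.4 μg/mL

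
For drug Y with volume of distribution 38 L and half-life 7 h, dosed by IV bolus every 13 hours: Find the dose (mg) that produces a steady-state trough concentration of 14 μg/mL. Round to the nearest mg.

1395 mg

τ/t½ = 13/7 ≈ 1.8571, so f = (1/2)^(13/7) ≈ 0.276022.
Cmin,ss = (D/Vd)·f/(1−f), so D = Cmin,ss·Vd·(1−f)/f.
D = 14 × 38 × (1−f)/f ≈ 14 × 38 × 2.62290 ≈ 1395.38 mg.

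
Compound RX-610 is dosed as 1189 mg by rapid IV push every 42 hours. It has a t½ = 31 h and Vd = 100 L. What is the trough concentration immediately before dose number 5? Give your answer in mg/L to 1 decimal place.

f = (1/2)^(τ/t½) = (1/2)^(42/31) ≈ 0.3910.
C₀ = D/Vd = 1189/100 ≈ 11.890 mg/L.
Before the 5th dose, 4 doses have been given. Superposition: Cmin = C₀·(f + f² + … + f^4).
≈ 11.890 × (0.3910 + 0.1529 + 0.0598 + 0.0234) ≈ 11.890 × 0.6271 ≈ 7.456 mg/L.

7.5 mg/L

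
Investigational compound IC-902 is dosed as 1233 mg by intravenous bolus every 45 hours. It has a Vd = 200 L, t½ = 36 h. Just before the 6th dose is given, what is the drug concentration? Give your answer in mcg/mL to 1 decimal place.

f = (1/2)^(τ/t½) = (1/2)^(45/36) ≈ 0.4204.
C₀ = D/Vd = 1233/200 ≈ 6.165 mcg/mL.
Before the 6th dose, 5 doses have been given. Superposition: Cmin = C₀·(f + f² + … + f^5).
≈ 6.165 × (0.4204 + 0.1767 + 0.0743 + 0.0312 + 0.0131) ≈ 6.165 × 0.7157 ≈ 4.412 mcg/mL.

4.4 mcg/mL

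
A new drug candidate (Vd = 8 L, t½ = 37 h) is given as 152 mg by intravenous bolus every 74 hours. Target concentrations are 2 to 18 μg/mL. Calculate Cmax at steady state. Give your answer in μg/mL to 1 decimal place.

τ = 74 h = 2 half-lives, so f = (1/2)^2 = 0.25.
At steady state, R = 1/(1 − 0.25) = 4/3.
Single-dose peak C₀ = D/Vd = 152/8 = 19 μg/mL.
Steady-state peak Cmax,ss = C₀·R = 19 × 4/3 ≈ 25.333 μg/mL.
Peak 25.3 μg/mL vs MTC 18 μg/mL: exceeds toxic threshold.

25.3 μg/mL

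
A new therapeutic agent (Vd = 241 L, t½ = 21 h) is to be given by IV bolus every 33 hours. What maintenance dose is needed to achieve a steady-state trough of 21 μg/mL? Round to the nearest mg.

τ/t½ = 33/21 ≈ 1.5714, so f = (1/2)^(33/21) ≈ 0.336475.
Cmin,ss = (D/Vd)·f/(1−f), so D = Cmin,ss·Vd·(1−f)/f.
D = 21 × 241 × (1−f)/f ≈ 21 × 241 × 1.97199 ≈ 9980.24 mg.

9980 mg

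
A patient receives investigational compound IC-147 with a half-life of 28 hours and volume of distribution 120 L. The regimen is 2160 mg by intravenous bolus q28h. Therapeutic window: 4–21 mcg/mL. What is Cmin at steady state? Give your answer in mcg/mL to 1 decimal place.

18.0 mcg/mL

The dosing interval is 1 half-life, so f = 2^(−1) = 0.5.
Accumulation ratio R = 1/(1 − f) = 1/0.5 = 2/1.
Single-dose peak C₀ = D/Vd = 2160/120 = 18 mcg/mL.
Steady-state peak Cmax,ss = C₀·R = 18 × 2/1 ≈ 36.000 mcg/mL.
Steady-state trough Cmin,ss = Cmax,ss·f ≈ 36.000 × 0.5 ≈ 18.000 mcg/mL.
Trough 18.0 mcg/mL vs MEC 4 mcg/mL: adequate.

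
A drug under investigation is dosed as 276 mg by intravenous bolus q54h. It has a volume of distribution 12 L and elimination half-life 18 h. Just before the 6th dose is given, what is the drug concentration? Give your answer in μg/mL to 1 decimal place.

f = (1/2)^(τ/t½) = (1/2)^(54/18) ≈ 0.1250.
C₀ = D/Vd = 276/12 ≈ 23.000 μg/mL.
Before the 6th dose, 5 doses have been given. Superposition: Cmin = C₀·(f + f² + … + f^5).
≈ 23.000 × (0.1250 + 0.0156 + 0.0020 + 0.0002 + 0.0000) ≈ 23.000 × 0.1428 ≈ 3.284 μg/mL.

3.3 μg/mL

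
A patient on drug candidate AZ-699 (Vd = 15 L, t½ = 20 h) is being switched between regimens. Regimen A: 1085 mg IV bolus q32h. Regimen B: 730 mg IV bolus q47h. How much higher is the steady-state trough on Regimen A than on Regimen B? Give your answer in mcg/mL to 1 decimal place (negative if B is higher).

23.7 mcg/mL

Regimen A: f = (1/2)^(32/20) ≈ 0.3299; Cmin,ss = (1085/15)·f/(1−f) ≈ 35.611 mcg/mL.
Regimen B: f = (1/2)^(47/20) ≈ 0.1961; Cmin,ss = (730/15)·f/(1−f) ≈ 11.872 mcg/mL.
Difference ≈ 35.611 − 11.872 ≈ 23.739 mcg/mL.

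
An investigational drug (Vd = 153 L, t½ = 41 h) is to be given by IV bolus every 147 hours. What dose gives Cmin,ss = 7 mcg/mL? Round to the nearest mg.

τ/t½ = 147/41 ≈ 3.5854, so f = (1/2)^(147/41) ≈ 0.083310.
Cmin,ss = (D/Vd)·f/(1−f), so D = Cmin,ss·Vd·(1−f)/f.
D = 7 × 153 × (1−f)/f ≈ 7 × 153 × 11.00336 ≈ 11784.60 mg.

11785 mg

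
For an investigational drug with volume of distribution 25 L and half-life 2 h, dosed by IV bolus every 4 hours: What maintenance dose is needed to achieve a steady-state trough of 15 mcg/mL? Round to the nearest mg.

τ/t½ = 4/2 ≈ 2, so f = (1/2)^(4/2) ≈ 0.250000.
Cmin,ss = (D/Vd)·f/(1−f), so D = Cmin,ss·Vd·(1−f)/f.
D = 15 × 25 × (1−f)/f ≈ 15 × 25 × 3.00000 ≈ 1125.00 mg.

1125 mg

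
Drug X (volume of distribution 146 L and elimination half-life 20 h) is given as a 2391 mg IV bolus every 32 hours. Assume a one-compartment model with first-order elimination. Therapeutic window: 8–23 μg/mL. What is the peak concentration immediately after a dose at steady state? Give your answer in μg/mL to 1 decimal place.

24.4 μg/mL

Over one 32-h interval, 32/20 ≈ 1.6 half-lives elapse, leaving f ≈ 0.3299 of each dose.
At steady state, accumulation factor R = 1/(1 − e^(−kτ)) ≈ 1.4923.
Each bolus raises the concentration by D/Vd = 2391/146 ≈ 16.377 μg/mL.
Steady-state peak Cmax,ss = C₀·R ≈ 16.377 × 1.4923 ≈ 24.439 μg/mL.
Peak 24.4 μg/mL vs MTC 23 μg/mL: exceeds toxic threshold.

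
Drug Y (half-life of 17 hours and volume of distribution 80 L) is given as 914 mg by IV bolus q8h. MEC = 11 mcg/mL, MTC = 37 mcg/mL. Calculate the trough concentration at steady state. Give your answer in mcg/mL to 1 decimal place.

τ/t½ = 8/17 ≈ 0.47059, so fraction remaining f = (1/2)^(8/17) ≈ 0.7217.
At steady state, accumulation factor R = 1/(1 − e^(−kτ)) ≈ 3.5932.
Single-dose peak C₀ = D/Vd = 914/80 ≈ 11.425 mcg/mL.
Cmax,ss = C₀/(1 − f) ≈ 11.425/0.2783 ≈ 41.053 mcg/mL.
Steady-state trough Cmin,ss = Cmax,ss·f ≈ 41.053 × 0.7217 ≈ 29.628 mcg/mL.
Trough 29.6 mcg/mL vs MEC 11 mcg/mL: adequate.

29.6 mcg/mL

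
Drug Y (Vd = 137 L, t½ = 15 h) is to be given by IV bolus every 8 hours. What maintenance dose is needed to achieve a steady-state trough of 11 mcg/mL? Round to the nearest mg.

τ/t½ = 8/15 ≈ 0.53333, so f = (1/2)^(8/15) ≈ 0.690956.
Cmin,ss = (D/Vd)·f/(1−f), so D = Cmin,ss·Vd·(1−f)/f.
D = 11 × 137 × (1−f)/f ≈ 11 × 137 × 0.44727 ≈ 674.04 mg.

674 mg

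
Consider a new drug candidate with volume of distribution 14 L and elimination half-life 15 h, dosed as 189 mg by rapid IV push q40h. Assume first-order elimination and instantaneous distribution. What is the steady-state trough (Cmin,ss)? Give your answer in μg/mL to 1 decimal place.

Over one 40-h interval, 40/15 ≈ 2.6667 half-lives elapse, leaving f ≈ 0.1575 of each dose.
Accumulation ratio R = 1/(1 − f) ≈ 1/0.8425 ≈ 1.1869.
Single-dose peak C₀ = D/Vd = 189/14 ≈ 13.500 μg/mL.
Cmax,ss = C₀/(1 − f) ≈ 13.500/0.8425 ≈ 16.024 μg/mL.
Steady-state trough Cmin,ss = Cmax,ss·f ≈ 16.024 × 0.1575 ≈ 2.524 μg/mL.

2.5 μg/mL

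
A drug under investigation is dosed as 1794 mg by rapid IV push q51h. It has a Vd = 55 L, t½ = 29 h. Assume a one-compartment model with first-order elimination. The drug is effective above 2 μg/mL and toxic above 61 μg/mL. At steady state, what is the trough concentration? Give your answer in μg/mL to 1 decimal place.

τ/t½ = 51/29 ≈ 1.7586, so fraction remaining f = (1/2)^(51/29) ≈ 0.2955.
Single-dose peak C₀ = D/Vd = 1794/55 ≈ 32.618 μg/mL.
Steady-state trough Cmin,ss = C₀·f/(1−f) ≈ 32.618 × 0.2955/0.7045 ≈ 13.682 μg/mL.
Trough 13.7 μg/mL vs MEC 2 μg/mL: adequate.

13.7 μg/mL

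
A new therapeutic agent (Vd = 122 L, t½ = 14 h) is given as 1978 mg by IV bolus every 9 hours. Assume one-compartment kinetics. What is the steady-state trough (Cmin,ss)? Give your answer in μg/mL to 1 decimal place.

28.9 μg/mL

Over one 9-h interval, 9/14 ≈ 0.64286 half-lives elapse, leaving f ≈ 0.6404 of each dose.
Each bolus raises the concentration by D/Vd = 1978/122 ≈ 16.213 μg/mL.
Steady-state trough Cmin,ss = C₀·f/(1−f) ≈ 16.213 × 0.6404/0.3596 ≈ 28.873 μg/mL.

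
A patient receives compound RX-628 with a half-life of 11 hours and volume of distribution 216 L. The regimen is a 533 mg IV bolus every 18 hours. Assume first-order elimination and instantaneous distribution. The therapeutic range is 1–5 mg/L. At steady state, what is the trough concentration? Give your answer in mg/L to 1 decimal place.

1.2 mg/L

Over one 18-h interval, 18/11 ≈ 1.6364 half-lives elapse, leaving f ≈ 0.3217 of each dose.
Accumulation ratio R = 1/(1 − f) ≈ 1/0.6783 ≈ 1.4743.
Single-dose peak C₀ = D/Vd = 533/216 ≈ 2.468 mg/L.
Cmax,ss = C₀/(1 − f) ≈ 2.468/0.6783 ≈ 3.639 mg/L.
One interval later, Cmin,ss = Cmax,ss·e^(−kτ) ≈ 3.639 × 0.3217 ≈ 1.171 mg/L.
Trough 1.2 mg/L vs MEC 1 mg/L: adequate.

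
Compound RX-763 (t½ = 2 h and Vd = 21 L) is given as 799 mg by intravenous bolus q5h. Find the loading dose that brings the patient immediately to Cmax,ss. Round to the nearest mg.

f = (1/2)^(5/2) ≈ 0.176777; accumulation ratio R = 1/(1−f) ≈ 1.21474.
Loading dose to hit Cmax,ss on first dose: D_load = D_maint·R ≈ 799 × 1.21474 ≈ 970.58 mg.

971 mg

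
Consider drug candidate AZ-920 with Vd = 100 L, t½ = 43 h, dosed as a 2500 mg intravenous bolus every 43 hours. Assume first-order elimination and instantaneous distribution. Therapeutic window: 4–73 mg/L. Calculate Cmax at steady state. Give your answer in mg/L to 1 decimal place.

50.0 mg/L

τ = 43 h = 1 half-life, so f = (1/2)^1 = 0.5.
Accumulation ratio R = 1/(1 − f) = 1/0.5 = 2/1.
Single-dose peak C₀ = D/Vd = 2500/100 = 25 mg/L.
Steady-state peak Cmax,ss = C₀·R = 25 × 2/1 ≈ 50.000 mg/L.
Peak 50.0 mg/L vs MTC 73 mg/L: below toxic threshold.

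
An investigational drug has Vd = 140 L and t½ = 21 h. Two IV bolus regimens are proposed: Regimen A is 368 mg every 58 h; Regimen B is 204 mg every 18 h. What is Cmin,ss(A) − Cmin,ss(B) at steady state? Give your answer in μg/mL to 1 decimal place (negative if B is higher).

-1.3 μg/mL

Regimen A: f = (1/2)^(58/21) ≈ 0.1474; Cmin,ss = (368/140)·f/(1−f) ≈ 0.454 μg/mL.
Regimen B: f = (1/2)^(18/21) ≈ 0.5520; Cmin,ss = (204/140)·f/(1−f) ≈ 1.795 μg/mL.
Difference ≈ 0.454 − 1.795 ≈ -1.341 μg/mL.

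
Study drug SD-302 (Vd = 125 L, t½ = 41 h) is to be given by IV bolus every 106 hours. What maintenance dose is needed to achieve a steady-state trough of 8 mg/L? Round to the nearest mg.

τ/t½ = 106/41 ≈ 2.5854, so f = (1/2)^(106/41) ≈ 0.166620.
Cmin,ss = (D/Vd)·f/(1−f), so D = Cmin,ss·Vd·(1−f)/f.
D = 8 × 125 × (1−f)/f ≈ 8 × 125 × 5.00168 ≈ 5001.68 mg.

5002 mg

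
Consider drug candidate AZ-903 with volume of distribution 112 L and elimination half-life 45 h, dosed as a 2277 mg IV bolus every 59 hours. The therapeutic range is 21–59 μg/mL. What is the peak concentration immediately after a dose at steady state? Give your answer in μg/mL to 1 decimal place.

34.1 μg/mL

τ/t½ = 59/45 ≈ 1.3111, so fraction remaining f = (1/2)^(59/45) ≈ 0.4030.
Accumulation ratio R = 1/(1 − f) ≈ 1/0.5970 ≈ 1.6750.
Single-dose peak C₀ = D/Vd = 2277/112 ≈ 20.330 μg/mL.
Cmax,ss = C₀/(1 − f) ≈ 20.330/0.5970 ≈ 34.054 μg/mL.
Peak 34.1 μg/mL vs MTC 59 μg/mL: below toxic threshold.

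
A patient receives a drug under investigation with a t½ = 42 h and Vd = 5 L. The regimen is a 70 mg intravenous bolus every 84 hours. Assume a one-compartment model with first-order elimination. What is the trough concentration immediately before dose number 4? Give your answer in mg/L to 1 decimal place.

4.6 mg/L

f = (1/2)^(τ/t½) = (1/2)^(84/42) ≈ 0.2500.
C₀ = D/Vd = 70/5 ≈ 14.000 mg/L.
Before the 4th dose, 3 doses have been given. Superposition: Cmin = C₀·(f + f² + … + f^3).
≈ 14.000 × (0.2500 + 0.0625 + 0.0156) ≈ 14.000 × 0.3281 ≈ 4.593 mg/L.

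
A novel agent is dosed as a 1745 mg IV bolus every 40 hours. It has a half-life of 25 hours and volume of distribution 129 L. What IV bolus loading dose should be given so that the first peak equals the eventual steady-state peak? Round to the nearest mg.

f = (1/2)^(40/25) ≈ 0.329877; accumulation ratio R = 1/(1−f) ≈ 1.49226.
Loading dose to hit Cmax,ss on first dose: D_load = D_maint·R ≈ 1745 × 1.49226 ≈ 2603.99 mg.

2604 mg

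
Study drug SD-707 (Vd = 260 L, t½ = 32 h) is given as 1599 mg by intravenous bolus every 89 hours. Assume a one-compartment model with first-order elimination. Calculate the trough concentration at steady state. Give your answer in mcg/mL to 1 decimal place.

k = ln2/t½ = ln2/32 ≈ 0.021661 h⁻¹; fraction remaining f = e^(−kτ) = e^(−0.021661×89) ≈ 0.1455.
Accumulation ratio R = 1/(1 − f) ≈ 1/0.8545 ≈ 1.1703.
Each bolus raises the concentration by D/Vd = 1599/260 ≈ 6.150 mcg/mL.
Steady-state peak Cmax,ss = C₀·R ≈ 6.150 × 1.1703 ≈ 7.197 mcg/mL.
Steady-state trough Cmin,ss = Cmax,ss·f ≈ 7.197 × 0.1455 ≈ 1.047 mcg/mL.

1.0 mcg/mL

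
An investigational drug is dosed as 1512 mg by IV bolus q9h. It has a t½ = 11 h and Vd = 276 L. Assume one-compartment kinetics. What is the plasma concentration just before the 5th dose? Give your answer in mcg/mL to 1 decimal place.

f = (1/2)^(τ/t½) = (1/2)^(9/11) ≈ 0.5672.
C₀ = D/Vd = 1512/276 ≈ 5.478 mcg/mL.
Before the 5th dose, 4 doses have been given. Superposition: Cmin = C₀·(f + f² + … + f^4).
≈ 5.478 × (0.5672 + 0.3217 + 0.1825 + 0.1035) ≈ 5.478 × 1.1749 ≈ 6.436 mcg/mL.

6.4 mcg/mL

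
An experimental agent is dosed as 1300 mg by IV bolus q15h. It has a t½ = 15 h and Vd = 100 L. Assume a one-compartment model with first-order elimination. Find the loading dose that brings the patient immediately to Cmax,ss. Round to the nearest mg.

f = (1/2)^(15/15) ≈ 0.500000; accumulation ratio R = 1/(1−f) ≈ 2.00000.
Loading dose to hit Cmax,ss on first dose: D_load = D_maint·R ≈ 1300 × 2.00000 ≈ 2600.00 mg.

2600 mg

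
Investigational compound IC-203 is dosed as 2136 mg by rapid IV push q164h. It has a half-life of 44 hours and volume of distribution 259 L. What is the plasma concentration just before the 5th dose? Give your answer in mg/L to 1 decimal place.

0.7 mg/L

f = (1/2)^(τ/t½) = (1/2)^(164/44) ≈ 0.0755.
C₀ = D/Vd = 2136/259 ≈ 8.247 mg/L.
Before the 5th dose, 4 doses have been given. Superposition: Cmin = C₀·(f + f² + … + f^4).
≈ 8.247 × (0.0755 + 0.0057 + 0.0004 + 0.0000) ≈ 8.247 × 0.0816 ≈ 0.673 mg/L.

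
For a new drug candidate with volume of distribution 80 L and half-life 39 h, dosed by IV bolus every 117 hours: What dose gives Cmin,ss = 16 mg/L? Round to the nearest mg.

τ/t½ = 117/39 ≈ 3, so f = (1/2)^(117/39) ≈ 0.125000.
Cmin,ss = (D/Vd)·f/(1−f), so D = Cmin,ss·Vd·(1−f)/f.
D = 16 × 80 × (1−f)/f ≈ 16 × 80 × 7.00000 ≈ 8960.00 mg.

8960 mg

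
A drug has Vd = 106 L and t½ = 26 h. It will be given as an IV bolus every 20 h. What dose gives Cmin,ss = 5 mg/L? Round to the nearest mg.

373 mg

τ/t½ = 20/26 ≈ 0.76923, so f = (1/2)^(20/26) ≈ 0.586730.
Cmin,ss = (D/Vd)·f/(1−f), so D = Cmin,ss·Vd·(1−f)/f.
D = 5 × 106 × (1−f)/f ≈ 5 × 106 × 0.70436 ≈ 373.31 mg.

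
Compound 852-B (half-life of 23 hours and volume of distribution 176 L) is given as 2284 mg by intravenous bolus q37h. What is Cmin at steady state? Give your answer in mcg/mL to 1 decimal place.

τ/t½ = 37/23 ≈ 1.6087, so fraction remaining f = (1/2)^(37/23) ≈ 0.3279.
Single-dose peak C₀ = D/Vd = 2284/176 ≈ 12.977 mcg/mL.
Steady-state trough Cmin,ss = C₀·f/(1−f) ≈ 12.977 × 0.3279/0.6721 ≈ 6.331 mcg/mL.

6.3 mcg/mL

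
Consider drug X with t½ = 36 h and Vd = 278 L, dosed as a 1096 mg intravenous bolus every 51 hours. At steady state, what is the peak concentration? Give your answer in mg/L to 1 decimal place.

6.3 mg/L

Over one 51-h interval, 51/36 ≈ 1.4167 half-lives elapse, leaving f ≈ 0.3746 of each dose.
At steady state, accumulation factor R = 1/(1 − e^(−kτ)) ≈ 1.5990.
Single-dose peak C₀ = D/Vd = 1096/278 ≈ 3.942 mg/L.
Cmax,ss = C₀/(1 − f) ≈ 3.942/0.6254 ≈ 6.303 mg/L.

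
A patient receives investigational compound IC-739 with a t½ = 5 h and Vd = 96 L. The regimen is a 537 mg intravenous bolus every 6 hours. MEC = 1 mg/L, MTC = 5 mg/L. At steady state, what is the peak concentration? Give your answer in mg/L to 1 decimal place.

Over one 6-h interval, 6/5 ≈ 1.2 half-lives elapse, leaving f ≈ 0.4353 of each dose.
At steady state, accumulation factor R = 1/(1 − e^(−kτ)) ≈ 1.7709.
Single-dose peak C₀ = D/Vd = 537/96 ≈ 5.594 mg/L.
Steady-state peak Cmax,ss = C₀·R ≈ 5.594 × 1.7709 ≈ 9.906 mg/L.
Peak 9.9 mg/L vs MTC 5 mg/L: exceeds toxic threshold.

9.9 mg/L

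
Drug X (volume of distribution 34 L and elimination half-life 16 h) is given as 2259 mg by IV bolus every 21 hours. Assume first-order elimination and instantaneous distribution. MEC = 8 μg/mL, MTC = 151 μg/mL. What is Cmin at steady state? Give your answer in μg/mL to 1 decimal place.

44.8 μg/mL

Over one 21-h interval, 21/16 ≈ 1.3125 half-lives elapse, leaving f ≈ 0.4026 of each dose.
Accumulation ratio R = 1/(1 − f) ≈ 1/0.5974 ≈ 1.6739.
Single-dose peak C₀ = D/Vd = 2259/34 ≈ 66.441 μg/mL.
Cmax,ss = C₀/(1 − f) ≈ 66.441/0.5974 ≈ 111.217 μg/mL.
One interval later, Cmin,ss = Cmax,ss·e^(−kτ) ≈ 111.217 × 0.4026 ≈ 44.776 μg/mL.
Trough 44.8 μg/mL vs MEC 8 μg/mL: adequate.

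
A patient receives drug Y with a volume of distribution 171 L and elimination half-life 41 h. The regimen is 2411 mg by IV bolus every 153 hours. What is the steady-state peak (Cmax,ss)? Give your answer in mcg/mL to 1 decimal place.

k = ln2/t½ = ln2/41 ≈ 0.016906 h⁻¹; fraction remaining f = e^(−kτ) = e^(−0.016906×153) ≈ 0.0753.
At steady state, accumulation factor R = 1/(1 − e^(−kτ)) ≈ 1.0814.
Single-dose peak C₀ = D/Vd = 2411/171 ≈ 14.099 mcg/mL.
Steady-state peak Cmax,ss = C₀·R ≈ 14.099 × 1.0814 ≈ 15.247 mcg/mL.

15.2 mcg/mL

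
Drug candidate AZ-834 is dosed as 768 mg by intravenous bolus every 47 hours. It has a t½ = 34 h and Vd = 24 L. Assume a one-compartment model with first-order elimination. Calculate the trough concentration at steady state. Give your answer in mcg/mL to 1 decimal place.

19.9 mcg/mL

τ/t½ = 47/34 ≈ 1.3824, so fraction remaining f = (1/2)^(47/34) ≈ 0.3836.
Each bolus raises the concentration by D/Vd = 768/24 ≈ 32.000 mcg/mL.
Steady-state trough Cmin,ss = C₀·f/(1−f) ≈ 32.000 × 0.3836/0.6164 ≈ 19.914 mcg/mL.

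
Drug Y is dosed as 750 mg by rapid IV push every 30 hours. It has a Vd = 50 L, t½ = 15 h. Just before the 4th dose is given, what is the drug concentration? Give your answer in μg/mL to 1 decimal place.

4.9 μg/mL

f = (1/2)^(τ/t½) = (1/2)^(30/15) ≈ 0.2500.
C₀ = D/Vd = 750/50 ≈ 15.000 μg/mL.
Before the 4th dose, 3 doses have been given. Superposition: Cmin = C₀·(f + f² + … + f^3).
≈ 15.000 × (0.2500 + 0.0625 + 0.0156) ≈ 15.000 × 0.3281 ≈ 4.921 μg/mL.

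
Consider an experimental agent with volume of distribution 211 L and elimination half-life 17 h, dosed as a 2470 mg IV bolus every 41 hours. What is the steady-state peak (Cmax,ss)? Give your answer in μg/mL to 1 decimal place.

τ/t½ = 41/17 ≈ 2.4118, so fraction remaining f = (1/2)^(41/17) ≈ 0.1879.
At steady state, accumulation factor R = 1/(1 − e^(−kτ)) ≈ 1.2314.
Each bolus raises the concentration by D/Vd = 2470/211 ≈ 11.706 μg/mL.
Steady-state peak Cmax,ss = C₀·R ≈ 11.706 × 1.2314 ≈ 14.415 μg/mL.

14.4 μg/mL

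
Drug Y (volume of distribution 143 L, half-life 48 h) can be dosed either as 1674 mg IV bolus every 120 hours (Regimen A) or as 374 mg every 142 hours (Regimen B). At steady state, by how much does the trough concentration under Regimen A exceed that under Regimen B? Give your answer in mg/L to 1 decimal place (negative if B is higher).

2.1 mg/L

Regimen A: f = (1/2)^(120/48) ≈ 0.1768; Cmin,ss = (1674/143)·f/(1−f) ≈ 2.514 mg/L.
Regimen B: f = (1/2)^(142/48) ≈ 0.1287; Cmin,ss = (374/143)·f/(1−f) ≈ 0.386 mg/L.
Difference ≈ 2.514 − 0.386 ≈ 2.128 mg/L.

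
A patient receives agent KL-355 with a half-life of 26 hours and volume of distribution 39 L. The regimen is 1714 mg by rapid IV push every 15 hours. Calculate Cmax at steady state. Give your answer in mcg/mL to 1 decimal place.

k = ln2/t½ = ln2/26 ≈ 0.026660 h⁻¹; fraction remaining f = e^(−kτ) = e^(−0.026660×15) ≈ 0.6704.
At steady state, accumulation factor R = 1/(1 − e^(−kτ)) ≈ 3.0340.
Single-dose peak C₀ = D/Vd = 1714/39 ≈ 43.949 mcg/mL.
Cmax,ss = C₀/(1 − f) ≈ 43.949/0.3296 ≈ 133.340 mcg/mL.

133.3 mcg/mL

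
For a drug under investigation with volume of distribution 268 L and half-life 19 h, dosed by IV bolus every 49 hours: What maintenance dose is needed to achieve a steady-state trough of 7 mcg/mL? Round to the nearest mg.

9333 mg

τ/t½ = 49/19 ≈ 2.5789, so f = (1/2)^(49/19) ≈ 0.167363.
Cmin,ss = (D/Vd)·f/(1−f), so D = Cmin,ss·Vd·(1−f)/f.
D = 7 × 268 × (1−f)/f ≈ 7 × 268 × 4.97504 ≈ 9333.18 mg.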